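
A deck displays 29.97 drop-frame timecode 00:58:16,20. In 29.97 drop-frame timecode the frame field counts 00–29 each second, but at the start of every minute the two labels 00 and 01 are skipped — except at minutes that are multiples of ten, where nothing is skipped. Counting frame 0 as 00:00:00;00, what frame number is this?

As if non-drop at 30 labels/s: (0 × 3600 + 58 × 60 + 16) × 30 + 20 = 104900.
Minute boundaries passed: 58; those not divisible by 10: 58 − 5 = 53; dropped labels = 2 × 53 = 106.
Actual frame index = 104900 − 106 = 104794.

104794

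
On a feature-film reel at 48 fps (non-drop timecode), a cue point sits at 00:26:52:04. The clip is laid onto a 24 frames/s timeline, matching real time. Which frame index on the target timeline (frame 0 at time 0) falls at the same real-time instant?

Source frame index: (0×3600 + 26×60 + 52) × 48 + 4 = 77380.
Real time: 77380 / (48) = 19345/12 s.
Target frame: (19345/12) × (24) = 38690.

frame 38690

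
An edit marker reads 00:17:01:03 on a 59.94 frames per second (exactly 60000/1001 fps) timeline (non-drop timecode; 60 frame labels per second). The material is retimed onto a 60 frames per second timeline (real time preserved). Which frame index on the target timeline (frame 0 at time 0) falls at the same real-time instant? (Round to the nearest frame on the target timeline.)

frame 61324

Source frame index: (0×3600 + 17×60 + 1) × 60 + 3 = 61263.
Real time: 61263 / (60000/1001) = 20441421/20000 s.
Target frame: (20441421/20000) × (60) = 61324263/1000 ≈ 61324.263 → 61324.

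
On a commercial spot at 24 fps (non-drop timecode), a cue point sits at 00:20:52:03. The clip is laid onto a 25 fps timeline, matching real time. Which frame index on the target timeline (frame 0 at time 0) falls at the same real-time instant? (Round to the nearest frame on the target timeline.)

Source frame index: (0×3600 + 20×60 + 52) × 24 + 3 = 30051.
Real time: 30051 / (24) = 10017/8 s.
Target frame: (10017/8) × (25) = 250425/8 ≈ 31303.125 → 31303.

frame 31303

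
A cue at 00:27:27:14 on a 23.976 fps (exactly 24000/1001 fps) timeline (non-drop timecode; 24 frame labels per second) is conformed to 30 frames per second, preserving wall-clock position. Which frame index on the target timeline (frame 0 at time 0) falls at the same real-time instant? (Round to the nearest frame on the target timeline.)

frame 49477

Source frame index: (0×3600 + 27×60 + 27) × 24 + 14 = 39542.
Real time: 39542 / (24000/1001) = 19790771/12000 s.
Target frame: (19790771/12000) × (30) = 19790771/400 ≈ 49476.927 → 49477.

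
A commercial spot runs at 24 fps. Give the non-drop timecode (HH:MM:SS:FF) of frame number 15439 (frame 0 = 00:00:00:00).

15439 ÷ 24 = 643 full seconds, remainder 7 frames.
643 s = 0 h 10 min 43 s.
Timecode: 00:10:43:07.

00:10:43:07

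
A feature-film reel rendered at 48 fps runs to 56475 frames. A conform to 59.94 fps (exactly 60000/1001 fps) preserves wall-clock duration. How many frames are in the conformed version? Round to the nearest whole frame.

70523 frames

Frames at target rate = 56475 × (60000/1001) / (48) = 70593750/1001 ≈ 70523.227.
Nearest whole frame: 70523.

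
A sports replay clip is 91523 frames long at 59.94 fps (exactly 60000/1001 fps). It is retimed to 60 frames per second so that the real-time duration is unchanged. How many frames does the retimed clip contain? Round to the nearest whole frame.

91615 frames

Frames at target rate = 91523 × (60) / (60000/1001) = 91614523/1000 ≈ 91614.523.
Nearest whole frame: 91615.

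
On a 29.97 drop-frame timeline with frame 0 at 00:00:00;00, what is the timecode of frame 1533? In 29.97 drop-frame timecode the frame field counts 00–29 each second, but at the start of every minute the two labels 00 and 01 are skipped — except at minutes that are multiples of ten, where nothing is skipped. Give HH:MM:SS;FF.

00:00:51;03

Ten DF minutes hold 17982 frames, so frame 1533 lies in block 0 (frames 0–17981) with 1533 frames into that block.
The block's first minute is 1800 frames and the rest 1798 each; 1533 frames reaches minute 0, so 0 × 18 + 0 × 2 = 0 labels have been skipped so far.
Adding those back, label number 1533 + 0 = 1533 at 30 labels/s is 51 s + 3 f = 0 h 0 min 51 s frame 3, i.e. 00:00:51;03.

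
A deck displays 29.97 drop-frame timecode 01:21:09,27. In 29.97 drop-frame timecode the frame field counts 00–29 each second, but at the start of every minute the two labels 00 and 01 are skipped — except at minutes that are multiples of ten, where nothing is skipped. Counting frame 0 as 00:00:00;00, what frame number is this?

145951

As if non-drop at 30 labels/s: (1 × 3600 + 21 × 60 + 9) × 30 + 27 = 146097.
Minute boundaries passed: 81; those not divisible by 10: 81 − 8 = 73; dropped labels = 2 × 73 = 146.
Actual frame index = 146097 − 146 = 145951.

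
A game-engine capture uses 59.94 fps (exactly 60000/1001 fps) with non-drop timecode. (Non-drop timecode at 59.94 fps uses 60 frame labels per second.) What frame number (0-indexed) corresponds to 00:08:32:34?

30754

Total seconds to the label: (0 × 3600 + 8 × 60 + 32) = 512.
Frame index = 512 × 60 + 34 = 30754.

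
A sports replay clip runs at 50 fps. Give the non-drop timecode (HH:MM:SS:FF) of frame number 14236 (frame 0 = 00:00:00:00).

00:04:44:36

14236 ÷ 50 = 284 full seconds, remainder 36 frames.
284 s = 0 h 4 min 44 s.
Timecode: 00:04:44:36.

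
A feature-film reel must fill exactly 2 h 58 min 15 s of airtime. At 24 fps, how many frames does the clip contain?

2 h 58 min 15 s = 10695 s.
Frames = 10695 × 24 = 256680.

256680 frames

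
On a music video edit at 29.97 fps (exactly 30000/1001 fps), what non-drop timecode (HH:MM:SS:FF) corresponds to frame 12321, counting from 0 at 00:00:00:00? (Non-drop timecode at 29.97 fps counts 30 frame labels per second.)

00:06:50:21

12321 ÷ 30 = 410 full seconds, remainder 21 frames.
410 s = 0 h 6 min 50 s.
Timecode: 00:06:50:21.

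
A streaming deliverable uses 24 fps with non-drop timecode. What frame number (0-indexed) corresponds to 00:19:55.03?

Total seconds to the label: (0 × 3600 + 19 × 60 + 55) = 1195.
Frame index = 1195 × 24 + 3 = 28683.

28683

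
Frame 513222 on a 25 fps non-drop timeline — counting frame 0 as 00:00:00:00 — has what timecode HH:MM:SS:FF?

513222 ÷ 25 = 20528 full seconds, remainder 22 frames.
20528 s = 5 h 42 min 8 s.
Timecode: 05:42:08:22.

05:42:08:22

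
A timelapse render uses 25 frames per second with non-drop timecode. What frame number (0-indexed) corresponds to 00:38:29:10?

57735

Total seconds to the label: (0 × 3600 + 38 × 60 + 29) = 2309.
Frame index = 2309 × 25 + 10 = 57735.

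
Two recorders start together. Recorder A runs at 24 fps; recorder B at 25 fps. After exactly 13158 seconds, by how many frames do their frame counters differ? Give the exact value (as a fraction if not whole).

13158 frames

A emits 24 × 13158 = 315792 frames; B emits 25 × 13158 = 328950.
Difference = 13158 frames; B is ahead of A.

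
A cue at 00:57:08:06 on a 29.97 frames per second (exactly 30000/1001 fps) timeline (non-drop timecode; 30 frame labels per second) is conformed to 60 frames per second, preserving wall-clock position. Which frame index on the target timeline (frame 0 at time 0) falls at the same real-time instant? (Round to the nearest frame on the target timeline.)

Source frame index: (0×3600 + 57×60 + 8) × 30 + 6 = 102846.
Real time: 102846 / (30000/1001) = 17158141/5000 s.
Target frame: (17158141/5000) × (60) = 51474423/250 ≈ 205897.692 → 205898.

frame 205898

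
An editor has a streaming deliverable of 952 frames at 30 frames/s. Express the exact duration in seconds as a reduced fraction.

Running time = 952 ÷ (30) = 952 × 1/30 = 476/15 s.

476/15 seconds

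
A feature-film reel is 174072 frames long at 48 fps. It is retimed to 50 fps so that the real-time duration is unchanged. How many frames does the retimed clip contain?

Target frames = source frames × (target rate / source rate) = 174072 × (50)/(48) = 174072 × 25/24 = 181325.

181325 frames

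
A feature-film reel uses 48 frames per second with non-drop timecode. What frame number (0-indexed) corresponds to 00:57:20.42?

Total seconds to the label: (0 × 3600 + 57 × 60 + 20) = 3440.
Frame index = 3440 × 48 + 42 = 165162.

165162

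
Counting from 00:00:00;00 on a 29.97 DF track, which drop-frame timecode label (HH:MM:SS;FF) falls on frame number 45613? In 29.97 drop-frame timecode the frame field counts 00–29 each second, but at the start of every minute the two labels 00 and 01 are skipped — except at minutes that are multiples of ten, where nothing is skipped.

Each 10-minute DF block holds 10 × 60 × 30 − 9 × 2 = 17982 frames. 45613 ÷ 17982 → 2 full blocks, remainder 9649.
Within the partial block the first minute is 1800 frames and each further minute 1798, so 5 further minute boundaries passed. Total skipped labels = 18 × 2 + 2 × 5 = 46.
Non-drop label index = 45613 + 46 = 45659; at 30 labels/s that is 00:25:21:29, i.e. DF 00:25:21;29.

00:25:21;29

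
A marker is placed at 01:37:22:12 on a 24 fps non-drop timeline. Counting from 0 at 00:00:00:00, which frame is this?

frame 140220

Total seconds to the label: (1 × 3600 + 37 × 60 + 22) = 5842.
Frame index = 5842 × 24 + 12 = 140220.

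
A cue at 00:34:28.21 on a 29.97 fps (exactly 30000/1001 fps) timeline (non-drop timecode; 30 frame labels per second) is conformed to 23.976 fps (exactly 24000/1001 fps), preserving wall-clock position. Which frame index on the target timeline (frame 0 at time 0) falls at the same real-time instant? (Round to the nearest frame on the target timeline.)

frame 49649

Source frame index: (0×3600 + 34×60 + 28) × 30 + 21 = 62061.
Real time: 62061 / (30000/1001) = 20707687/10000 s.
Target frame: (20707687/10000) × (24000/1001) = 248244/5 ≈ 49648.800 → 49649.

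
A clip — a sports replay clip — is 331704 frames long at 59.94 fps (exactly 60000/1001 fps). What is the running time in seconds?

Running time = 331704 / (60000/1001) = 5533.9284 s.

5533.9284 seconds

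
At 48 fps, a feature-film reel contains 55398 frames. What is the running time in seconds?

1154.125 seconds

Running time = 55398 / (48) = 1154.125 s.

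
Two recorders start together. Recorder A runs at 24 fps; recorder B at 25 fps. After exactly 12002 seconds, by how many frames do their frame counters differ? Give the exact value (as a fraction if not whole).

12002 frames

A emits 24 × 12002 = 288048 frames; B emits 25 × 12002 = 300050.
Difference = 12002 frames; B is ahead of A.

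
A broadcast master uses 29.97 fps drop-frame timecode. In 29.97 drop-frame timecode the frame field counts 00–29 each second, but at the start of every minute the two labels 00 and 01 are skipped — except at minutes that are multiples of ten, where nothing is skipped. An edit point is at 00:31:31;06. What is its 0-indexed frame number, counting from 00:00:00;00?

56680

As if non-drop at 30 labels/s: (0 × 3600 + 31 × 60 + 31) × 30 + 6 = 56736.
Minute boundaries passed: 31; those not divisible by 10: 31 − 3 = 28; dropped labels = 2 × 28 = 56.
Actual frame index = 56736 − 56 = 56680.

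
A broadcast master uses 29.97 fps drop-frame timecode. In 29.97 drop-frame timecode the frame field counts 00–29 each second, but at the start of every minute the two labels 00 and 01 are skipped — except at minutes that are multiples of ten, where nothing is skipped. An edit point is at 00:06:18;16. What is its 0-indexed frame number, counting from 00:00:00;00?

11344

Complete 10-minute blocks: 0, each 17982 frames → 0.
Remaining 6 whole minutes in the current block: 1800 + 5 × 1798 = 10790 frames.
Within the current minute: 18 × 30 + 16 − 2 = 554 (labels ;00/;01 skipped at this minute). Total = 0 + 10790 + 554 = 11344.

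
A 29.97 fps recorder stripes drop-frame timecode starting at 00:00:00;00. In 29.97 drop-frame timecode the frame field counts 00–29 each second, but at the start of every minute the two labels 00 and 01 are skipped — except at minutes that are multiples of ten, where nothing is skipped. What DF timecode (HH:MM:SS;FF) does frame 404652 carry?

03:45:01;28

Ten DF minutes hold 17982 frames, so frame 404652 lies in block 22 (frames 395604–413585) with 9048 frames into that block.
The block's first minute is 1800 frames and the rest 1798 each; 9048 frames reaches minute 5, so 22 × 18 + 5 × 2 = 406 labels have been skipped so far.
Adding those back, label number 404652 + 406 = 405058 at 30 labels/s is 13501 s + 28 f = 3 h 45 min 1 s frame 28, i.e. 03:45:01;28.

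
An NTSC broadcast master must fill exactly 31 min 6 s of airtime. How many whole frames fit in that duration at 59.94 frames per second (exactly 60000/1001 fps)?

111848 frames

31 min 6 s = 1866 s.
Frames = 1866 × 60000/1001 = 111960000/1001 ≈ 111848.1518.
Complete frames: 111848.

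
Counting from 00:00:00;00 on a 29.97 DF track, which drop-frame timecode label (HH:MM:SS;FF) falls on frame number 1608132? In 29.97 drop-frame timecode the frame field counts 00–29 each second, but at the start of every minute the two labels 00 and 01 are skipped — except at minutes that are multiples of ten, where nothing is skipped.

14:54:18;02

Ten DF minutes hold 17982 frames, so frame 1608132 lies in block 89 (frames 1600398–1618379) with 7734 frames into that block.
The block's first minute is 1800 frames and the rest 1798 each; 7734 frames reaches minute 4, so 89 × 18 + 4 × 2 = 1610 labels have been skipped so far.
Adding those back, label number 1608132 + 1610 = 1609742 at 30 labels/s is 53658 s + 2 f = 14 h 54 min 18 s frame 2, i.e. 14:54:18;02.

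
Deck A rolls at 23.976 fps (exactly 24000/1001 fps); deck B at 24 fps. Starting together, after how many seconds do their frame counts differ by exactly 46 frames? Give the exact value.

The gap grows by |24 − 24000/1001| = 24/1001 frames per second.
Time for a 46-frame gap: 46 ÷ (24/1001) = 23023/12 s.

23023/12 seconds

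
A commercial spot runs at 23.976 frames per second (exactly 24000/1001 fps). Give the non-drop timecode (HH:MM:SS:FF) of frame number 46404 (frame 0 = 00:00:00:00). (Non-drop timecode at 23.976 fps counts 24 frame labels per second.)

00:32:13:12

46404 ÷ 24 = 1933 full seconds, remainder 12 frames.
1933 s = 0 h 32 min 13 s.
Timecode: 00:32:13:12.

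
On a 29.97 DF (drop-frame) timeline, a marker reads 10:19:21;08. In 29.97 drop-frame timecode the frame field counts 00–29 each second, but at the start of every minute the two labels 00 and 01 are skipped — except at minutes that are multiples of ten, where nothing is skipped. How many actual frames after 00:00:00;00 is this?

As if non-drop at 30 labels/s: (10 × 3600 + 19 × 60 + 21) × 30 + 8 = 1114838.
Minute boundaries passed: 619; those not divisible by 10: 619 − 61 = 558; dropped labels = 2 × 558 = 1116.
Actual frame index = 1114838 − 1116 = 1113722.

1113722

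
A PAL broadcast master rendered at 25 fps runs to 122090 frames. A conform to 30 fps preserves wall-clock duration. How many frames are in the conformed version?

146508 frames

Target frames = source frames × (target rate / source rate) = 122090 × (30)/(25) = 122090 × 6/5 = 146508.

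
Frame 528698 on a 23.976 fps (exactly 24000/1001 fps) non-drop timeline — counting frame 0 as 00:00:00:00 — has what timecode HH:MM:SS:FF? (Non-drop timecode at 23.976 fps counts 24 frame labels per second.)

06:07:09:02

528698 ÷ 24 = 22029 full seconds, remainder 2 frames.
22029 s = 6 h 7 min 9 s.
Timecode: 06:07:09:02.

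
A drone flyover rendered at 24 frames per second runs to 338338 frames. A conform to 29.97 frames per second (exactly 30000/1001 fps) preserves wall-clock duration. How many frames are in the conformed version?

422500 frames

Target frames = source frames × (target rate / source rate) = 338338 × (30000/1001)/(24) = 338338 × 1250/1001 = 422500.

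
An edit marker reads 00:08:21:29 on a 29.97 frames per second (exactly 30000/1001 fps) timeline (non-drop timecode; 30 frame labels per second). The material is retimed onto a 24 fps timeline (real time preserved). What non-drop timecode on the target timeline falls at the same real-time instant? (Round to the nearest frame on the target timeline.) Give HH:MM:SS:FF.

00:08:22:11

Source frame index: (0×3600 + 8×60 + 21) × 30 + 29 = 15059.
Real time: 15059 / (30000/1001) = 15074059/30000 s.
Target frame: (15074059/30000) × (24) = 15074059/1250 ≈ 12059.247 → 12059.
At 24 labels/s: frame 12059 → 00:08:22:11.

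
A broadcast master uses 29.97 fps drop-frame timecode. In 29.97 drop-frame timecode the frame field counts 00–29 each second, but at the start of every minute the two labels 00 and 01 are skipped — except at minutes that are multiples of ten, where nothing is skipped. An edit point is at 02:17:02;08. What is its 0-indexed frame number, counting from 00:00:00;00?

246420

Complete 10-minute blocks: 13, each 17982 frames → 233766.
Remaining 7 whole minutes in the current block: 1800 + 6 × 1798 = 12588 frames.
Within the current minute: 2 × 30 + 8 − 2 = 66 (labels ;00/;01 skipped at this minute). Total = 233766 + 12588 + 66 = 246420.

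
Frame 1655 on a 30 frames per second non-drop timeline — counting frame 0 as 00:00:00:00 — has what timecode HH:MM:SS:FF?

1655 ÷ 30 = 55 full seconds, remainder 5 frames.
55 s = 0 h 0 min 55 s.
Timecode: 00:00:55:05.

00:00:55:05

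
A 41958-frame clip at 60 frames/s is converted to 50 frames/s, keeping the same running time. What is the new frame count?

34965 frames

Target frames = source frames × (target rate / source rate) = 41958 × (50)/(60) = 41958 × 5/6 = 34965.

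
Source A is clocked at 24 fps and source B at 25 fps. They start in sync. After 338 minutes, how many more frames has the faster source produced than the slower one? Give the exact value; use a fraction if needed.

20280 frames

338 min = 20280 s.
A emits 24 × 20280 = 486720 frames; B emits 25 × 20280 = 507000.
Difference = 20280 frames; B is ahead of A.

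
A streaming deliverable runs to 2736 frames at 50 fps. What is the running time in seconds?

54.72 seconds

Running time = 2736 / (50) = 54.72 s.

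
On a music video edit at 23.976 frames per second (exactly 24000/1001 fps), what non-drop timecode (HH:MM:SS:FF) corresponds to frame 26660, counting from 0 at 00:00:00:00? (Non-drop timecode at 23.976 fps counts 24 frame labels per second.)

00:18:30:20

26660 ÷ 24 = 1110 full seconds, remainder 20 frames.
1110 s = 0 h 18 min 30 s.
Timecode: 00:18:30:20.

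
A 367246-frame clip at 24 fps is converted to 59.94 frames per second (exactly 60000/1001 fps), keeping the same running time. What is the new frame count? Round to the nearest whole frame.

917198 frames

Frames at target rate = 367246 × (60000/1001) / (24) = 83465000/91 ≈ 917197.802.
Nearest whole frame: 917198.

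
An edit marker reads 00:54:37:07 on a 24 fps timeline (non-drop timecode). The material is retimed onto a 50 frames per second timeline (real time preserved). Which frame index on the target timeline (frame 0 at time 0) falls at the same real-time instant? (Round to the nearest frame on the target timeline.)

Source frame index: (0×3600 + 54×60 + 37) × 24 + 7 = 78655.
Real time: 78655 / (24) = 78655/24 s.
Target frame: (78655/24) × (50) = 1966375/12 ≈ 163864.583 → 163865.

frame 163865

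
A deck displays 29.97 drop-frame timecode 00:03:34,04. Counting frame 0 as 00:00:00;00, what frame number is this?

6418

As if non-drop at 30 labels/s: (0 × 3600 + 3 × 60 + 34) × 30 + 4 = 6424.
Minute boundaries passed: 3; those not divisible by 10: 3 − 0 = 3; dropped labels = 2 × 3 = 6.
Actual frame index = 6424 − 6 = 6418.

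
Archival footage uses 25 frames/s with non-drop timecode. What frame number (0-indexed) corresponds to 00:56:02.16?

Total seconds to the label: (0 × 3600 + 56 × 60 + 2) = 3362.
Frame index = 3362 × 25 + 16 = 84066.

84066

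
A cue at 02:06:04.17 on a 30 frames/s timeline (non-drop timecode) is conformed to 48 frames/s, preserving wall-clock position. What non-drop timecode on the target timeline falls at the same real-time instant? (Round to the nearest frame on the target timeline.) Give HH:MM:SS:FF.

02:06:04:27

Source frame index: (2×3600 + 6×60 + 4) × 30 + 17 = 226937.
Real time: 226937 / (30) = 226937/30 s.
Target frame: (226937/30) × (48) = 1815496/5 ≈ 363099.200 → 363099.
At 48 labels/s: frame 363099 → 02:06:04:27.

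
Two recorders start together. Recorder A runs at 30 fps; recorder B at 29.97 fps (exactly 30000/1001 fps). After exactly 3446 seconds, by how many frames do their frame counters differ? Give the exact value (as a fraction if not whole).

103380/1001 frames

A emits 30 × 3446 = 103380 frames; B emits 30000/1001 × 3446 = 103380000/1001.
Difference = 103380/1001 frames (≈ 103.2767); B is behind A.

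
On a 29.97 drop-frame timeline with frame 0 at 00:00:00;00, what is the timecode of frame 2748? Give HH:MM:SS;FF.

00:01:31;20

Ten DF minutes hold 17982 frames, so frame 2748 lies in block 0 (frames 0–17981) with 2748 frames into that block.
The block's first minute is 1800 frames and the rest 1798 each; 2748 frames reaches minute 1, so 0 × 18 + 1 × 2 = 2 labels have been skipped so far.
Adding those back, label number 2748 + 2 = 2750 at 30 labels/s is 91 s + 20 f = 0 h 1 min 31 s frame 20, i.e. 00:01:31;20.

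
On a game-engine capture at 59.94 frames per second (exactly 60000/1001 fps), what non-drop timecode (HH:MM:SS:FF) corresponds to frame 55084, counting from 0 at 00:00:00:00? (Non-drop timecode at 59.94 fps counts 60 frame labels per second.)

55084 ÷ 60 = 918 full seconds, remainder 4 frames.
918 s = 0 h 15 min 18 s.
Timecode: 00:15:18:04.

00:15:18:04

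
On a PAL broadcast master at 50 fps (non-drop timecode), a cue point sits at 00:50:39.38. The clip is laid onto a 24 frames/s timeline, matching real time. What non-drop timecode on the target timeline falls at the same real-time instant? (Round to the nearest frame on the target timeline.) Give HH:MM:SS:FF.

Source frame index: (0×3600 + 50×60 + 39) × 50 + 38 = 151988.
Real time: 151988 / (50) = 75994/25 s.
Target frame: (75994/25) × (24) = 1823856/25 ≈ 72954.240 → 72954.
At 24 labels/s: frame 72954 → 00:50:39:18.

00:50:39:18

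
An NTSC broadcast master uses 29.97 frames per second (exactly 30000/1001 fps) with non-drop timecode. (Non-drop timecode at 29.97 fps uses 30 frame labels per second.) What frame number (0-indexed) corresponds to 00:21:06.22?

Total seconds to the label: (0 × 3600 + 21 × 60 + 6) = 1266.
Frame index = 1266 × 30 + 22 = 38002.

38002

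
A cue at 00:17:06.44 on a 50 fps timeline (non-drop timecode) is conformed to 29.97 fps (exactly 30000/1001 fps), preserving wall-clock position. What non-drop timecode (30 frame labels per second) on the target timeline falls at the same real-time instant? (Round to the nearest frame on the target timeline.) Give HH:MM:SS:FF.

Source frame index: (0×3600 + 17×60 + 6) × 50 + 44 = 51344.
Real time: 51344 / (50) = 25672/25 s.
Target frame: (25672/25) × (30000/1001) = 30806400/1001 ≈ 30775.624 → 30776.
At 30 labels/s: frame 30776 → 00:17:05:26.

00:17:05:26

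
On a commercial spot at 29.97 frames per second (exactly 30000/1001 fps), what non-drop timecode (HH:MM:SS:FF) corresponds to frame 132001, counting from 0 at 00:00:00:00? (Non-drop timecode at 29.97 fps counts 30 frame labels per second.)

132001 ÷ 30 = 4400 full seconds, remainder 1 frame.
4400 s = 1 h 13 min 20 s.
Timecode: 01:13:20:01.

01:13:20:01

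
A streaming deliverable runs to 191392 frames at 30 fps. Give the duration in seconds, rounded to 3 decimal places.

6379.733 seconds

Running time = 191392 × 1/30 = 95696/15 s ≈ 6379.733 s.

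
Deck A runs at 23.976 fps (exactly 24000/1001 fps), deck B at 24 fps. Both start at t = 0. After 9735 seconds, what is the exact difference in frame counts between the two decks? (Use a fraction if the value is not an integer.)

A emits 24000/1001 × 9735 = 21240000/91 frames; B emits 24 × 9735 = 233640.
Difference = 21240/91 frames (≈ 233.4066); B is ahead of A.

21240/91 frames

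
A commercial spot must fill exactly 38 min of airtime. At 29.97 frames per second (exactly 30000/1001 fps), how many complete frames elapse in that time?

68331 frames

38 min = 2280 s.
Frames = 2280 × 30000/1001 = 68400000/1001 ≈ 68331.6683.
Complete frames: 68331.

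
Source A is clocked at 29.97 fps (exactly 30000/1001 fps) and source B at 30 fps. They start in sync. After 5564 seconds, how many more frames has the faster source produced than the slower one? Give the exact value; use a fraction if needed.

12840/77 frames

A emits 30000/1001 × 5564 = 12840000/77 frames; B emits 30 × 5564 = 166920.
Difference = 12840/77 frames (≈ 166.7532); B is ahead of A.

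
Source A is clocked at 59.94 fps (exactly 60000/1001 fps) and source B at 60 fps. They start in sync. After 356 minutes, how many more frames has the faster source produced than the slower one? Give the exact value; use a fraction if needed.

1281600/1001 frames

356 min = 21360 s.
A emits 60000/1001 × 21360 = 1281600000/1001 frames; B emits 60 × 21360 = 1281600.
Difference = 1281600/1001 frames (≈ 1280.3197); B is ahead of A.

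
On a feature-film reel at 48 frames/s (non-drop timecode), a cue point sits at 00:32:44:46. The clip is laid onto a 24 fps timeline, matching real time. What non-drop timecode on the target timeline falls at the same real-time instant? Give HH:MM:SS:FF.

00:32:44:23

Source frame index: (0×3600 + 32×60 + 44) × 48 + 46 = 94318.
Real time: 94318 / (48) = 47159/24 s.
Target frame: (47159/24) × (24) = 47159.
At 24 labels/s: frame 47159 → 00:32:44:23.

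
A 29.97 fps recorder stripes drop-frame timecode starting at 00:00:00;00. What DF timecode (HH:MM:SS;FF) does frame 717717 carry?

06:39:07;27

Each 10-minute DF block holds 10 × 60 × 30 − 9 × 2 = 17982 frames. 717717 ÷ 17982 → 39 full blocks, remainder 16419.
Within the partial block the first minute is 1800 frames and each further minute 1798, so 9 further minute boundaries passed. Total skipped labels = 18 × 39 + 2 × 9 = 720.
Non-drop label index = 717717 + 720 = 718437; at 30 labels/s that is 06:39:07:27, i.e. DF 06:39:07;27.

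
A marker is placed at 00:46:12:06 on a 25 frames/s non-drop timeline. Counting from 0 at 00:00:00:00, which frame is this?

Total seconds to the label: (0 × 3600 + 46 × 60 + 12) = 2772.
Frame index = 2772 × 25 + 6 = 69306.

frame 69306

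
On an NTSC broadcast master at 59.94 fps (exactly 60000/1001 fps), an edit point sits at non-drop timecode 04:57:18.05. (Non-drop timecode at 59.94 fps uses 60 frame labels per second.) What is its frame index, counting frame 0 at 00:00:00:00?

Total seconds to the label: (4 × 3600 + 57 × 60 + 18) = 17838.
Frame index = 17838 × 60 + 5 = 1070285.

1070285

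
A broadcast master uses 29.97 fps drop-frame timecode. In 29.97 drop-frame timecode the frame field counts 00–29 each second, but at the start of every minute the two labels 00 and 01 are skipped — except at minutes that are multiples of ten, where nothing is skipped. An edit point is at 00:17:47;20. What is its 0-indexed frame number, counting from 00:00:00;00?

31998

Complete 10-minute blocks: 1, each 17982 frames → 17982.
Remaining 7 whole minutes in the current block: 1800 + 6 × 1798 = 12588 frames.
Within the current minute: 47 × 30 + 20 − 2 = 1428 (labels ;00/;01 skipped at this minute). Total = 17982 + 12588 + 1428 = 31998.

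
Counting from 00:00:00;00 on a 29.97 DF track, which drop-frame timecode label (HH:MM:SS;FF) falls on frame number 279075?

Ten DF minutes hold 17982 frames, so frame 279075 lies in block 15 (frames 269730–287711) with 9345 frames into that block.
The block's first minute is 1800 frames and the rest 1798 each; 9345 frames reaches minute 5, so 15 × 18 + 5 × 2 = 280 labels have been skipped so far.
Adding those back, label number 279075 + 280 = 279355 at 30 labels/s is 9311 s + 25 f = 2 h 35 min 11 s frame 25, i.e. 02:35:11;25.

02:35:11;25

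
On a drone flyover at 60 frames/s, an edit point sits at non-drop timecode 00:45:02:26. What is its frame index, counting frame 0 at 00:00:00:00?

frame 162146

Total seconds to the label: (0 × 3600 + 45 × 60 + 2) = 2702.
Frame index = 2702 × 60 + 26 = 162146.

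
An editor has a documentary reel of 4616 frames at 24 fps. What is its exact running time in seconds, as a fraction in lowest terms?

Running time = 4616 ÷ (24) = 4616 × 1/24 = 577/3 s.

577/3 seconds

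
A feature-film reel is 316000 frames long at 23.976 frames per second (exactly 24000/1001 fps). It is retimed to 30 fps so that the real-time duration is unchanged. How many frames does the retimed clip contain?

395395 frames

Target frames = source frames × (target rate / source rate) = 316000 × (30)/(24000/1001) = 316000 × 1001/800 = 395395.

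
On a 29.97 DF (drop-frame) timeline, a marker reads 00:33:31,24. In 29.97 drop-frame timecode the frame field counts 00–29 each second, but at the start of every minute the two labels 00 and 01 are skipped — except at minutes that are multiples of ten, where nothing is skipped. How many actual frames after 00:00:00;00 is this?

60294

Complete 10-minute blocks: 3, each 17982 frames → 53946.
Remaining 3 whole minutes in the current block: 1800 + 2 × 1798 = 5396 frames.
Within the current minute: 31 × 30 + 24 − 2 = 952 (labels ;00/;01 skipped at this minute). Total = 53946 + 5396 + 952 = 60294.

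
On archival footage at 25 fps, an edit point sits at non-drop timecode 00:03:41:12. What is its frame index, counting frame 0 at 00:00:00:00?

5537

Total seconds to the label: (0 × 3600 + 3 × 60 + 41) = 221.
Frame index = 221 × 25 + 12 = 5537.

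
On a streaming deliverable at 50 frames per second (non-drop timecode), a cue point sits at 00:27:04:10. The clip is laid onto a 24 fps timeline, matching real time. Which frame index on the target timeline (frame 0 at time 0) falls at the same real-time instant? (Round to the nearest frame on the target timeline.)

Source frame index: (0×3600 + 27×60 + 4) × 50 + 10 = 81210.
Real time: 81210 / (50) = 8121/5 s.
Target frame: (8121/5) × (24) = 194904/5 ≈ 38980.800 → 38981.

frame 38981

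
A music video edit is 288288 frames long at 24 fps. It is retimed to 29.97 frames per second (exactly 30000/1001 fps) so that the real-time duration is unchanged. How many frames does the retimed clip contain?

360000 frames

Target frames = source frames × (target rate / source rate) = 288288 × (30000/1001)/(24) = 288288 × 1250/1001 = 360000.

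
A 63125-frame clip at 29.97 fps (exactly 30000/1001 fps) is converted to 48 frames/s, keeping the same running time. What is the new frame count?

Target frames = source frames × (target rate / source rate) = 63125 × (48)/(30000/1001) = 63125 × 1001/625 = 101101.

101101 frames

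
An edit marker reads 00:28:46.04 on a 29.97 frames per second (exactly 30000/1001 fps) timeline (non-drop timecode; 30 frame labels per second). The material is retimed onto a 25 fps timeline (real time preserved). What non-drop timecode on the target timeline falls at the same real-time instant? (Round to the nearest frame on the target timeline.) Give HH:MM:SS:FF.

Source frame index: (0×3600 + 28×60 + 46) × 30 + 4 = 51784.
Real time: 51784 / (30000/1001) = 6479473/3750 s.
Target frame: (6479473/3750) × (25) = 6479473/150 ≈ 43196.487 → 43196.
At 25 labels/s: frame 43196 → 00:28:47:21.

00:28:47:21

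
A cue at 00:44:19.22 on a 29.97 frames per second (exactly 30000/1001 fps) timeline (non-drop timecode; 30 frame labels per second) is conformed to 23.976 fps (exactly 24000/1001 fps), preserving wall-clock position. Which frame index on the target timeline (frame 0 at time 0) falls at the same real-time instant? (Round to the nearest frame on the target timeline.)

Source frame index: (0×3600 + 44×60 + 19) × 30 + 22 = 79792.
Real time: 79792 / (30000/1001) = 4991987/1875 s.
Target frame: (4991987/1875) × (24000/1001) = 319168/5 ≈ 63833.600 → 63834.

frame 63834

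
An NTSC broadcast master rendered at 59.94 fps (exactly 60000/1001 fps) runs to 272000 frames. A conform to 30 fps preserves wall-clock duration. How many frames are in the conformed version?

Target frames = source frames × (target rate / source rate) = 272000 × (30)/(60000/1001) = 272000 × 1001/2000 = 136136.

136136 frames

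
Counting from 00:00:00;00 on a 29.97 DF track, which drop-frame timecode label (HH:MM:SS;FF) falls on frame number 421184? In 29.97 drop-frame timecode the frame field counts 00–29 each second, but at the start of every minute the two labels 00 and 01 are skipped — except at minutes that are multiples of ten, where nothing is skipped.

Each 10-minute DF block holds 10 × 60 × 30 − 9 × 2 = 17982 frames. 421184 ÷ 17982 → 23 full blocks, remainder 7598.
Within the partial block the first minute is 1800 frames and each further minute 1798, so 4 further minute boundaries passed. Total skipped labels = 18 × 23 + 2 × 4 = 422.
Non-drop label index = 421184 + 422 = 421606; at 30 labels/s that is 03:54:13:16, i.e. DF 03:54:13;16.

03:54:13;16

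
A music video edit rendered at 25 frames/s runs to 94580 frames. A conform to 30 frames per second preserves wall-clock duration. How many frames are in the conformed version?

Target frames = source frames × (target rate / source rate) = 94580 × (30)/(25) = 94580 × 6/5 = 113496.

113496 frames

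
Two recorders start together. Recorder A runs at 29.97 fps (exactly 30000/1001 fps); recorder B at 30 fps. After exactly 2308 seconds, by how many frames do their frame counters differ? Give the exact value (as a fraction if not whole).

69240/1001 frames

A emits 30000/1001 × 2308 = 69240000/1001 frames; B emits 30 × 2308 = 69240.
Difference = 69240/1001 frames (≈ 69.1708); B is ahead of A.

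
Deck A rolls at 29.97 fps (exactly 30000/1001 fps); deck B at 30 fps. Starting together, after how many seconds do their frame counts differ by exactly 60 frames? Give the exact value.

The gap grows by |30 − 30000/1001| = 30/1001 frames per second.
Time for a 60-frame gap: 60 ÷ (30/1001) = 2002 s.

2002 seconds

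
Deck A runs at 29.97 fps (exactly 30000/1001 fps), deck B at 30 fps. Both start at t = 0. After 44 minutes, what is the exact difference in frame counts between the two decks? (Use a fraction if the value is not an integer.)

44 min = 2640 s.
A emits 30000/1001 × 2640 = 7200000/91 frames; B emits 30 × 2640 = 79200.
Difference = 7200/91 frames (≈ 79.1209); B is ahead of A.

7200/91 frames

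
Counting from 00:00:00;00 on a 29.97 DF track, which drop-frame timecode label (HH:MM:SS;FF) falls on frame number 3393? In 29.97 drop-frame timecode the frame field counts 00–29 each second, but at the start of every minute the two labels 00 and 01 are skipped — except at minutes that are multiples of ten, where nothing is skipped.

Ten DF minutes hold 17982 frames, so frame 3393 lies in block 0 (frames 0–17981) with 3393 frames into that block.
The block's first minute is 1800 frames and the rest 1798 each; 3393 frames reaches minute 1, so 0 × 18 + 1 × 2 = 2 labels have been skipped so far.
Adding those back, label number 3393 + 2 = 3395 at 30 labels/s is 113 s + 5 f = 0 h 1 min 53 s frame 5, i.e. 00:01:53;05.

00:01:53;05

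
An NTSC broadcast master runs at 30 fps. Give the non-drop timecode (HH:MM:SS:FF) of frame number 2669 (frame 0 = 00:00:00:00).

2669 ÷ 30 = 88 full seconds, remainder 29 frames.
88 s = 0 h 1 min 28 s.
Timecode: 00:01:28:29.

00:01:28:29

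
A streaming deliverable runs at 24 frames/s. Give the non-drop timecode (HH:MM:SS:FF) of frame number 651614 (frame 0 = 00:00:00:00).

651614 ÷ 24 = 27150 full seconds, remainder 14 frames.
27150 s = 7 h 32 min 30 s.
Timecode: 07:32:30:14.

07:32:30:14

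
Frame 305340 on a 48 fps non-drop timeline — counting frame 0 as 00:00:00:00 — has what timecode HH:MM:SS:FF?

305340 ÷ 48 = 6361 full seconds, remainder 12 frames.
6361 s = 1 h 46 min 1 s.
Timecode: 01:46:01:12.

01:46:01:12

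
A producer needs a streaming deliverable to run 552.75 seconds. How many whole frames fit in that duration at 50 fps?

Frames = 552.75 × 50 = 55275/2 ≈ 27637.5000.
Complete frames: 27637.

27637 frames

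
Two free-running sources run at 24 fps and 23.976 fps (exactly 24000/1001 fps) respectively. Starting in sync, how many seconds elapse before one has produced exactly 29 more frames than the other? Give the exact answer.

29029/24 seconds

The gap grows by |24000/1001 − 24| = 24/1001 frames per second.
Time for a 29-frame gap: 29 ÷ (24/1001) = 29029/24 s.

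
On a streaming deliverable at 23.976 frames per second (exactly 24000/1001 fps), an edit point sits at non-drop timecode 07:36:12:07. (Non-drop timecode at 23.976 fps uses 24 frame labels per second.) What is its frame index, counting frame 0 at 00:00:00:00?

656935

Total seconds to the label: (7 × 3600 + 36 × 60 + 12) = 27372.
Frame index = 27372 × 24 + 7 = 656935.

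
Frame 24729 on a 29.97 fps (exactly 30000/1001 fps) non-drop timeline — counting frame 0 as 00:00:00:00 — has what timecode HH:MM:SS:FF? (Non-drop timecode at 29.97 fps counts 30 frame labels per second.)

00:13:44:09

24729 ÷ 30 = 824 full seconds, remainder 9 frames.
824 s = 0 h 13 min 44 s.
Timecode: 00:13:44:09.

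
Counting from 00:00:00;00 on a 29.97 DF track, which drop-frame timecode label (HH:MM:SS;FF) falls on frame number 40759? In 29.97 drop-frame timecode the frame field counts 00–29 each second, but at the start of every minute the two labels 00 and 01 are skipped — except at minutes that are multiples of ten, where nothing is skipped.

Ten DF minutes hold 17982 frames, so frame 40759 lies in block 2 (frames 35964–53945) with 4795 frames into that block.
The block's first minute is 1800 frames and the rest 1798 each; 4795 frames reaches minute 2, so 2 × 18 + 2 × 2 = 40 labels have been skipped so far.
Adding those back, label number 40759 + 40 = 40799 at 30 labels/s is 1359 s + 29 f = 0 h 22 min 39 s frame 29, i.e. 00:22:39;29.

00:22:39;29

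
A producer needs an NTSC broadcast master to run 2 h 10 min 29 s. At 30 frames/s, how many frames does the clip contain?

2 h 10 min 29 s = 7829 s.
Frames = 7829 × 30 = 234870.

234870 frames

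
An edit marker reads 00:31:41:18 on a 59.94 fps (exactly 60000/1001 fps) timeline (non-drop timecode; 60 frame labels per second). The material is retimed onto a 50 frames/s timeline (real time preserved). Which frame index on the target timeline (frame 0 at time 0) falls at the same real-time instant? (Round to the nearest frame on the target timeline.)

frame 95160

Source frame index: (0×3600 + 31×60 + 41) × 60 + 18 = 114078.
Real time: 114078 / (60000/1001) = 19032013/10000 s.
Target frame: (19032013/10000) × (50) = 19032013/200 ≈ 95160.065 → 95160.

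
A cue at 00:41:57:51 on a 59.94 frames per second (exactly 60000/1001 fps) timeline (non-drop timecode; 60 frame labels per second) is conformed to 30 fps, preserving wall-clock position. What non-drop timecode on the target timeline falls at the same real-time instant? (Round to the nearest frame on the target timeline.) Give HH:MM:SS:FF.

00:42:00:11

Source frame index: (0×3600 + 41×60 + 57) × 60 + 51 = 151071.
Real time: 151071 / (60000/1001) = 50407357/20000 s.
Target frame: (50407357/20000) × (30) = 151222071/2000 ≈ 75611.035 → 75611.
At 30 labels/s: frame 75611 → 00:42:00:11.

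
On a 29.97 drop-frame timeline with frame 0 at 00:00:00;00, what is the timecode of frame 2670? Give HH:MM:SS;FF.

Ten DF minutes hold 17982 frames, so frame 2670 lies in block 0 (frames 0–17981) with 2670 frames into that block.
The block's first minute is 1800 frames and the rest 1798 each; 2670 frames reaches minute 1, so 0 × 18 + 1 × 2 = 2 labels have been skipped so far.
Adding those back, label number 2670 + 2 = 2672 at 30 labels/s is 89 s + 2 f = 0 h 1 min 29 s frame 2, i.e. 00:01:29;02.

00:01:29;02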